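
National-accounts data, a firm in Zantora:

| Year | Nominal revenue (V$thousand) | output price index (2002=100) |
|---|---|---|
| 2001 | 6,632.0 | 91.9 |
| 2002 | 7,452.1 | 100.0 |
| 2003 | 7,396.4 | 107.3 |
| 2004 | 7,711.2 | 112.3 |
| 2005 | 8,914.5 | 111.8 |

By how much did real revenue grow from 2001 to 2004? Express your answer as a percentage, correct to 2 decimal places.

Real revenue 2001 = 6632.0/0.919 = 7216.54.
Real revenue 2004 = 7711.2/1.123 = 6866.61.
Change = 6866.61/7216.54 − 1 = -0.0485.

-4.85%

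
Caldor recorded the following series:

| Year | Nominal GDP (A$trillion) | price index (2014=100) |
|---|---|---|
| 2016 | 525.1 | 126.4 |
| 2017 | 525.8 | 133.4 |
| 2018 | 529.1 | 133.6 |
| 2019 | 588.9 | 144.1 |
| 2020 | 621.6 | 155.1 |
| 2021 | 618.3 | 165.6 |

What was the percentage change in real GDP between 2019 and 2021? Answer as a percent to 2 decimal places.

-8.64%

Real GDP 2019 = 588.9/1.441 = 408.67.
Real GDP 2021 = 618.3/1.656 = 373.37.
Change = 373.37/408.67 − 1 = -0.0864.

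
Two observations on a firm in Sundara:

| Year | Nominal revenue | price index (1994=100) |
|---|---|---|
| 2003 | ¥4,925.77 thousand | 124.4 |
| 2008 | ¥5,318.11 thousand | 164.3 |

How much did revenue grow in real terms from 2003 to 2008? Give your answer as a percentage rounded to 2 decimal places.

Deflate each year: 2003 → 4925.77/1.244 = 3959.62; 2008 → 5318.11/1.643 = 3236.83.
So real revenue changed by 3236.83/3959.62 − 1 = -0.1825, i.e. -18.25%.

-18.25%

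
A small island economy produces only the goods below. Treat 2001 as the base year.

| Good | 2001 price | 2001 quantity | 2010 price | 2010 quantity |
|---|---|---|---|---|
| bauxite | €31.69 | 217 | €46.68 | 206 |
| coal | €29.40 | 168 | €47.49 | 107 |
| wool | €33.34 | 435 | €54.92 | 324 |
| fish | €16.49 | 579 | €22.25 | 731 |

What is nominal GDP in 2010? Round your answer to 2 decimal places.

€48756.34

Nominal GDP 2010 = Σ (p_2010 × q_2010) = 46.68·206 + 47.49·107 + 54.92·324 + 22.25·731 = 48756.34.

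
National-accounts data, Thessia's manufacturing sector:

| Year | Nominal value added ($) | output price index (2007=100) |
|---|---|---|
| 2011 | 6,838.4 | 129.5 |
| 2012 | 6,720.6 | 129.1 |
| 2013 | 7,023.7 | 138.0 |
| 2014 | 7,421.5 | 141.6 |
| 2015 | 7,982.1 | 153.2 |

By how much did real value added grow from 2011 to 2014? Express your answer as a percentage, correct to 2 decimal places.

-0.75%

Real value added 2011 = 6838.4/1.295 = 5280.62.
Real value added 2014 = 7421.5/1.416 = 5241.17.
Change = 5241.17/5280.62 − 1 = -0.0075.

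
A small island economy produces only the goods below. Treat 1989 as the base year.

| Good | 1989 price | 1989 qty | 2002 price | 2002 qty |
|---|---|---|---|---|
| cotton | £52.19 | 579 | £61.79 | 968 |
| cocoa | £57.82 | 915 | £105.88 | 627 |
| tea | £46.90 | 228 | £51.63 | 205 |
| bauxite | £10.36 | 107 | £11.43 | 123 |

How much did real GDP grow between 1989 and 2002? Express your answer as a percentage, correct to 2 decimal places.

2.88%

Real GDP 1989 = Nominal GDP 1989 = 52.19·579 + 57.82·915 + 46.90·228 + 10.36·107 = 94925.03.
Real GDP 2002 (at 1989 prices) = 52.19·968 + 57.82·627 + 46.90·205 + 10.36·123 = 97661.84.
Real growth = 97661.84/94925.03 − 1 = 0.0288.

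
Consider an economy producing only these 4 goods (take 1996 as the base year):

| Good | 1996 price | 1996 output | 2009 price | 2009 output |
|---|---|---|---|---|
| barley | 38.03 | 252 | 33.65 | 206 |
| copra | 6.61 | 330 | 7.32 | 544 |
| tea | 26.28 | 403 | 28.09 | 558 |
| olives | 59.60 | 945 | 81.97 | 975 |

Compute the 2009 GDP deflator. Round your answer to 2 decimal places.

126.49

Nominal GDP 2009 = 33.65·206 + 7.32·544 + 28.09·558 + 81.97·975 = 106508.95.
Real GDP 2009 (at 1996 prices) = 38.03·206 + 6.61·544 + 26.28·558 + 59.60·975 = 84204.26.
Deflator = Nominal/Real × 100 = 106508.95/84204.26 × 100 = 126.489.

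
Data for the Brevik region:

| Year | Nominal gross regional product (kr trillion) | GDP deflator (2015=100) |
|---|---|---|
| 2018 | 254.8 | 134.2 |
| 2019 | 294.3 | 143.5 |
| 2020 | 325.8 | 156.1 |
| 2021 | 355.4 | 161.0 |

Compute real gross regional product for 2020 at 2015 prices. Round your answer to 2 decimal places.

kr 208.71 trillion

Real gross regional product 2020 = 325.8 / 1.561 = 208.71.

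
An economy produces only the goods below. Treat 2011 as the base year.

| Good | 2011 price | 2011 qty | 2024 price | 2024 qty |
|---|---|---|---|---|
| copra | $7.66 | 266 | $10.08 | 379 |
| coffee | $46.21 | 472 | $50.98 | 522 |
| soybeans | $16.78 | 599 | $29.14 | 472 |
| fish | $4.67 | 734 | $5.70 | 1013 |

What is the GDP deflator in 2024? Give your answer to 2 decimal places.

125.92

Nominal GDP 2024 = 10.08·379 + 50.98·522 + 29.14·472 + 5.70·1013 = 49960.06.
Real GDP 2024 (at 2011 prices) = 7.66·379 + 46.21·522 + 16.78·472 + 4.67·1013 = 39675.63.
Deflator = Nominal/Real × 100 = 49960.06/39675.63 × 100 = 125.921.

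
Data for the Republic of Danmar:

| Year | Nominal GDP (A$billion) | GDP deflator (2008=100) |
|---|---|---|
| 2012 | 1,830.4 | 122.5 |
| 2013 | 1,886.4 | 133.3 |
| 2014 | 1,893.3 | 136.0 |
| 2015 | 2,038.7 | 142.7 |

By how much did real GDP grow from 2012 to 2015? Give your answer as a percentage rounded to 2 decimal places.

-4.39%

Real GDP 2012 = 1830.4/1.225 = 1494.20.
Real GDP 2015 = 2038.7/1.427 = 1428.66.
Change = 1428.66/1494.20 − 1 = -0.0439.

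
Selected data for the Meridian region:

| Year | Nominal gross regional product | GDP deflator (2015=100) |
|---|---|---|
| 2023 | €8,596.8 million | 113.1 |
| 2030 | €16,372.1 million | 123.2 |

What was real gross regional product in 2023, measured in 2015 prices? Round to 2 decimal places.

Real gross regional product = Nominal / (GDP deflator/100) = 8596.8 / 1.131 = 7601.06.

€7,601.06 million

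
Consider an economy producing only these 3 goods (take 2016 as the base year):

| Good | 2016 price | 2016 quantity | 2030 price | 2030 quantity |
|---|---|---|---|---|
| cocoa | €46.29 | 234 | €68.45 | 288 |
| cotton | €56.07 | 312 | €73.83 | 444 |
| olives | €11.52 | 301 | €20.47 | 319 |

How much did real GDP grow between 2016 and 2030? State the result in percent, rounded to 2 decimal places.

31.79%

Real GDP 2016 = Nominal GDP 2016 = 46.29·234 + 56.07·312 + 11.52·301 = 31793.22.
Real GDP 2030 (at 2016 prices) = 46.29·288 + 56.07·444 + 11.52·319 = 41901.48.
Real growth = 41901.48/31793.22 − 1 = 0.3179.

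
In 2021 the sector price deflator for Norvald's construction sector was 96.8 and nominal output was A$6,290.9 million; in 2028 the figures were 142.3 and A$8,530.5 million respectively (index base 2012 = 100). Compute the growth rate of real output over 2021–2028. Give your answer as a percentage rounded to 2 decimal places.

-7.76%

Real output 2021 = 6290.9 / 0.968 = 6498.86.
Real output 2028 = 8530.5 / 1.423 = 5994.73.
Real growth = 5994.73 / 6498.86 − 1 = -0.0776.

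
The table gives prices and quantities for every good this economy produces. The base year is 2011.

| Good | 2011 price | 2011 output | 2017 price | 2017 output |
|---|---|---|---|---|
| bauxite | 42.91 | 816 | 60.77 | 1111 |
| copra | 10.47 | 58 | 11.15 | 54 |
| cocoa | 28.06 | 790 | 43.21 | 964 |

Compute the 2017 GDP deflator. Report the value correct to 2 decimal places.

145.80

Nominal GDP 2017 = 60.77·1111 + 11.15·54 + 43.21·964 = 109772.01.
Real GDP 2017 (at 2011 prices) = 42.91·1111 + 10.47·54 + 28.06·964 = 75288.23.
Deflator = Nominal/Real × 100 = 109772.01/75288.23 × 100 = 145.802.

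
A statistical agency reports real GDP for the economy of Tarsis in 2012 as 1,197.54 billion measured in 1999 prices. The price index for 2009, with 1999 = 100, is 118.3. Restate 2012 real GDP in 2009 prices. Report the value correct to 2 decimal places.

1,416.69 billion

Real GDP in 2009 prices = Real GDP in 1999 prices × (P_2009/P_1999) = 1197.54 × 1.183 = 1416.69.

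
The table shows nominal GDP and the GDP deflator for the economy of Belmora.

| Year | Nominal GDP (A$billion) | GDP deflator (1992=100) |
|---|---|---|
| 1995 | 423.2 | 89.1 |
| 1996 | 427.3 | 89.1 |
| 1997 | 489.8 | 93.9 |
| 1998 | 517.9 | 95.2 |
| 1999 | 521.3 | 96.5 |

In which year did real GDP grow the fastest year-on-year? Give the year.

1996: real = 427.3/0.891 = 479.57; growth vs 1995 (474.97) = 0.97%.
1997: real = 489.8/0.939 = 521.62; growth vs 1996 (479.57) = 8.77%.
1998: real = 517.9/0.952 = 544.01; growth vs 1997 (521.62) = 4.29%.
1999: real = 521.3/0.965 = 540.21; growth vs 1998 (544.01) = -0.70%.

1997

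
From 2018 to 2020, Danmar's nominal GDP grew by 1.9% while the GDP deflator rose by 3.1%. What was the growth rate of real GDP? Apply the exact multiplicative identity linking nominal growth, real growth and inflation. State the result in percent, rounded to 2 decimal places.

(1 + g_nom) = (1 + g_real)(1 + π), so g_real = 1.0190 / 1.0310 − 1 = -0.01164.

-1.16%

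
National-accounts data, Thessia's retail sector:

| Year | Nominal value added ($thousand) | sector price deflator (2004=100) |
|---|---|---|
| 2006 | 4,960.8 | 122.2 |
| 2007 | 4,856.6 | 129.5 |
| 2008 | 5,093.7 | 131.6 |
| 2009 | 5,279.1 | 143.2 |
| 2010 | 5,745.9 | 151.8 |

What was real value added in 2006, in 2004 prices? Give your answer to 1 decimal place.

$4,059.6 thousand

Real value added 2006 = 4960.8 / 1.222 = 4059.57.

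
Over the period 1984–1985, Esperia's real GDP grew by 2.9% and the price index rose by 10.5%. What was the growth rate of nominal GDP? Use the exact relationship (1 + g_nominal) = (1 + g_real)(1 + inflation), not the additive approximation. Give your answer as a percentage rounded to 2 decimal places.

(1 + g_nom) = (1 + g_real)(1 + π) = 1.0290 × 1.1050 = 1.13705.

13.70%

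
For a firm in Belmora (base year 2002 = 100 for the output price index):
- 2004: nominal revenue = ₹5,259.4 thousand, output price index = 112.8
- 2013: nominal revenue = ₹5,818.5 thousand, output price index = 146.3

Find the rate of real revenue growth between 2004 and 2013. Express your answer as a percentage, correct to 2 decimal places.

Real revenue 2004 = 5259.4 / 1.128 = 4662.59.
Real revenue 2013 = 5818.5 / 1.463 = 3977.10.
Real growth = 3977.10 / 4662.59 − 1 = -0.1470.

-14.70%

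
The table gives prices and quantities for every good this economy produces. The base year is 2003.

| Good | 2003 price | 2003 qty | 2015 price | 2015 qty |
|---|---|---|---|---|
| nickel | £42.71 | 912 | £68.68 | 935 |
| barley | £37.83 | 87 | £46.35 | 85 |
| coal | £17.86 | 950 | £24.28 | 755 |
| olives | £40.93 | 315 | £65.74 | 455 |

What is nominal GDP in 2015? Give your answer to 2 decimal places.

£116398.65

Nominal GDP 2015 = Σ (p_2015 × q_2015) = 68.68·935 + 46.35·85 + 24.28·755 + 65.74·455 = 116398.65.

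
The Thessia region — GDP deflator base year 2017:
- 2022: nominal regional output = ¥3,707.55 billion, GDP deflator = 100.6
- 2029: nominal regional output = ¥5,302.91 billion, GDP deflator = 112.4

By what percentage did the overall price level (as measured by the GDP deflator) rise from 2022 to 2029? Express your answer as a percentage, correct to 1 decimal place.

11.7%

Price-level change = 112.4 / 100.6 − 1 = 0.1173.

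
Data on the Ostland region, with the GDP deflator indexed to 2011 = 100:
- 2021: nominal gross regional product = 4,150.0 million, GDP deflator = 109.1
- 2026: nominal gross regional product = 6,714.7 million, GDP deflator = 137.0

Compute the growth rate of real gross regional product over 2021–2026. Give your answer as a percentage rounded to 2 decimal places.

Real gross regional product 2021 = 4150.0 / 1.091 = 3803.85.
Real gross regional product 2026 = 6714.7 / 1.370 = 4901.24.
Real growth = 4901.24 / 3803.85 − 1 = 0.2885.

28.85%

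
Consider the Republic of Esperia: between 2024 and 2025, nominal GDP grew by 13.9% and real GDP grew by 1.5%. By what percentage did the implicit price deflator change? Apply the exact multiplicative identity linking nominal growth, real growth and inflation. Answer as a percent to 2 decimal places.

12.22%

(1 + g_nom) = (1 + g_real)(1 + π), so π = 1.1390 / 1.0150 − 1 = 0.12217.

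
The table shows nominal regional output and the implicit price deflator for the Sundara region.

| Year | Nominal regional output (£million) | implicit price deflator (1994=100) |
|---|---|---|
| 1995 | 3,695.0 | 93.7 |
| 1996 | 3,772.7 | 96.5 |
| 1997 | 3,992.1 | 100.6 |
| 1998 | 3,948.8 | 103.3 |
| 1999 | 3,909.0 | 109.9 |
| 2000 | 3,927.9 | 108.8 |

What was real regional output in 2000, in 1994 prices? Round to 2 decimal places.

£3,610.20 million

Real regional output 2000 = 3927.9 / 1.088 = 3610.20.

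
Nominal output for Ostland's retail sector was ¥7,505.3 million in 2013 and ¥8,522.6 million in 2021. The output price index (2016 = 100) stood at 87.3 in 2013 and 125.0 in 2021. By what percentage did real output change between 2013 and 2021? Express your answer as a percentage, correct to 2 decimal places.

-20.69%

Deflate each year: 2013 → 7505.3/0.873 = 8597.14; 2021 → 8522.6/1.250 = 6818.08.
So real output changed by 6818.08/8597.14 − 1 = -0.2069, i.e. -20.69%.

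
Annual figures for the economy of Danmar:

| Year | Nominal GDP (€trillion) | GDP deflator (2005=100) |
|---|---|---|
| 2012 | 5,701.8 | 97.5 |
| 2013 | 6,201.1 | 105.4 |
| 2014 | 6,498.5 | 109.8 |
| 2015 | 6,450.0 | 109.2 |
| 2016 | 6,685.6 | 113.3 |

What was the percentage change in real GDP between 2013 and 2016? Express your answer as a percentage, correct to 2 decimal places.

0.30%

Real GDP 2013 = 6201.1/1.054 = 5883.40.
Real GDP 2016 = 6685.6/1.133 = 5900.79.
Change = 5900.79/5883.40 − 1 = 0.0030.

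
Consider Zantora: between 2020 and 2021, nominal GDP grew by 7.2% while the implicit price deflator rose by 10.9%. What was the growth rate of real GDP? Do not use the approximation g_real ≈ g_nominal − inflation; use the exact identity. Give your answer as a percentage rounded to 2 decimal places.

(1 + g_nom) = (1 + g_real)(1 + π), so g_real = 1.0720 / 1.1090 − 1 = -0.03336.

-3.34%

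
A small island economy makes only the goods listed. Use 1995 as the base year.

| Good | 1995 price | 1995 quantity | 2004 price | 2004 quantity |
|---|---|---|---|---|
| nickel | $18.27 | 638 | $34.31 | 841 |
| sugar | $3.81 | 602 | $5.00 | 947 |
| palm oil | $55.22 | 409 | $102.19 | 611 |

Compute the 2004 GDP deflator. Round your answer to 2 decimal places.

Nominal GDP 2004 = 34.31·841 + 5.00·947 + 102.19·611 = 96027.80.
Real GDP 2004 (at 1995 prices) = 18.27·841 + 3.81·947 + 55.22·611 = 52712.56.
Deflator = Nominal/Real × 100 = 96027.80/52712.56 × 100 = 182.173.

182.17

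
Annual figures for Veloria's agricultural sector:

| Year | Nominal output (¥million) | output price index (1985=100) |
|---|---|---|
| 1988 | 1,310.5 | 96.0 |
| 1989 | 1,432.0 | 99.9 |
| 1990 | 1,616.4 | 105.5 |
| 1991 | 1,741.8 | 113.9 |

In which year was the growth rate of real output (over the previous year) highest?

1989: real = 1432.0/0.999 = 1433.43; growth vs 1988 (1365.10) = 5.01%.
1990: real = 1616.4/1.055 = 1532.13; growth vs 1989 (1433.43) = 6.89%.
1991: real = 1741.8/1.139 = 1529.24; growth vs 1990 (1532.13) = -0.19%.

1990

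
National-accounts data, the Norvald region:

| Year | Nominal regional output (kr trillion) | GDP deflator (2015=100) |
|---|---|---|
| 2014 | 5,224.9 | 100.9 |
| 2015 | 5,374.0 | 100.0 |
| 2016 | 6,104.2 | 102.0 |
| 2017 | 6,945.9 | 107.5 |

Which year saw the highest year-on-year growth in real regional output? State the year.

2015: real = 5374.0/1.000 = 5374.00; growth vs 2014 (5178.30) = 3.78%.
2016: real = 6104.2/1.020 = 5984.51; growth vs 2015 (5374.00) = 11.36%.
2017: real = 6945.9/1.075 = 6461.30; growth vs 2016 (5984.51) = 7.97%.

2016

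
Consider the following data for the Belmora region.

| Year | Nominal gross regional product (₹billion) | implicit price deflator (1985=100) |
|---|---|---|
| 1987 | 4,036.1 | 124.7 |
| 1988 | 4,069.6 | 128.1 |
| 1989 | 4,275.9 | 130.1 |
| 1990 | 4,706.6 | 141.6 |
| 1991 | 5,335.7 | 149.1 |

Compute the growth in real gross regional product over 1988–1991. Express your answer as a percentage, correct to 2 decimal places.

Real gross regional product 1988 = 4069.6/1.281 = 3176.89.
Real gross regional product 1991 = 5335.7/1.491 = 3578.60.
Change = 3578.60/3176.89 − 1 = 0.1264.

12.64%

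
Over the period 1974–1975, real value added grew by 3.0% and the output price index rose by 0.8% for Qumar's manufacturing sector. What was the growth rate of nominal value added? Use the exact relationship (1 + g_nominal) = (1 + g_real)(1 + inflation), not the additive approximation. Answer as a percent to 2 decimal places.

(1 + g_nom) = (1 + g_real)(1 + π) = 1.0300 × 1.0080 = 1.03824.

3.82%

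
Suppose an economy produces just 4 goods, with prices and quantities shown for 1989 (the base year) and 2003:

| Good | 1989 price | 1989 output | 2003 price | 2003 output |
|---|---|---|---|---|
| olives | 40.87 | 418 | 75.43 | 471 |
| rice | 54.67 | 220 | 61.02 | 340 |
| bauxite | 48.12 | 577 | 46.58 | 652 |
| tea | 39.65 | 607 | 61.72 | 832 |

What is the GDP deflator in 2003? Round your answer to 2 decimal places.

135.02

Nominal GDP 2003 = 75.43·471 + 61.02·340 + 46.58·652 + 61.72·832 = 137995.53.
Real GDP 2003 (at 1989 prices) = 40.87·471 + 54.67·340 + 48.12·652 + 39.65·832 = 102200.61.
Deflator = Nominal/Real × 100 = 137995.53/102200.61 × 100 = 135.024.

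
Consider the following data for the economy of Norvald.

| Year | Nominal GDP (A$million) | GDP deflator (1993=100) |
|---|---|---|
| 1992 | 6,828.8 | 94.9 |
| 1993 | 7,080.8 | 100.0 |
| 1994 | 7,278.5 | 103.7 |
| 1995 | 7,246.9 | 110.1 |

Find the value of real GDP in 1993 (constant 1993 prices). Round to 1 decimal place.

A$7,080.8 million

Real GDP 1993 = 7080.8 / 1.000 = 7080.80.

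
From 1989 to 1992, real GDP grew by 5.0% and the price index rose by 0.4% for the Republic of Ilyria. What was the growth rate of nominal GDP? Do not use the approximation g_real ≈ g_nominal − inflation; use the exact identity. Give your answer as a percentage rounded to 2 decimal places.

(1 + g_nom) = (1 + g_real)(1 + π) = 1.0500 × 1.0040 = 1.05420.

5.42%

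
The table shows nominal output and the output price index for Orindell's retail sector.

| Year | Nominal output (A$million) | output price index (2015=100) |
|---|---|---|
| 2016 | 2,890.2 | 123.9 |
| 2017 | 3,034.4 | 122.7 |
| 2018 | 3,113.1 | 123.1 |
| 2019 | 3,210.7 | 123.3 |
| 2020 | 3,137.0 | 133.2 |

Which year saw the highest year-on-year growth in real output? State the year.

2017: real = 3034.4/1.227 = 2473.02; growth vs 2016 (2332.69) = 6.02%.
2018: real = 3113.1/1.231 = 2528.92; growth vs 2017 (2473.02) = 2.26%.
2019: real = 3210.7/1.233 = 2603.97; growth vs 2018 (2528.92) = 2.97%.
2020: real = 3137.0/1.332 = 2355.11; growth vs 2019 (2603.97) = -9.56%.

2017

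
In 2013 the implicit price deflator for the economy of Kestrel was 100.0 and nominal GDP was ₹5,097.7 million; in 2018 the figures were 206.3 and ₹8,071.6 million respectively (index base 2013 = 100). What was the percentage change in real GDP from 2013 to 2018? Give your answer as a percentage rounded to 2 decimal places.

Deflate each year: 2013 → 5097.7/1.000 = 5097.70; 2018 → 8071.6/2.063 = 3912.55.
So real GDP changed by 3912.55/5097.70 − 1 = -0.2325, i.e. -23.25%.

-23.25%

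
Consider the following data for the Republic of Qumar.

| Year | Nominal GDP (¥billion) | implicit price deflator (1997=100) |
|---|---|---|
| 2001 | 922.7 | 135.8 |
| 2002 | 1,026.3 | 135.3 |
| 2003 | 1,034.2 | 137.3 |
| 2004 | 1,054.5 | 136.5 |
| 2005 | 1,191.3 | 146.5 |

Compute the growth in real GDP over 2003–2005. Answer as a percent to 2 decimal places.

7.96%

Real GDP 2003 = 1034.2/1.373 = 753.24.
Real GDP 2005 = 1191.3/1.465 = 813.17.
Change = 813.17/753.24 − 1 = 0.0796.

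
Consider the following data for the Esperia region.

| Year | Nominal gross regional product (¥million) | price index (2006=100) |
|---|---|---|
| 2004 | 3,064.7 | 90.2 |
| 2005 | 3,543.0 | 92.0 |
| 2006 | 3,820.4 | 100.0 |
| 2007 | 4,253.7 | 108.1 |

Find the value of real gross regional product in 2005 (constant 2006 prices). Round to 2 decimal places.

¥3,851.09 million

Real gross regional product 2005 = 3543.0 / 0.920 = 3851.09.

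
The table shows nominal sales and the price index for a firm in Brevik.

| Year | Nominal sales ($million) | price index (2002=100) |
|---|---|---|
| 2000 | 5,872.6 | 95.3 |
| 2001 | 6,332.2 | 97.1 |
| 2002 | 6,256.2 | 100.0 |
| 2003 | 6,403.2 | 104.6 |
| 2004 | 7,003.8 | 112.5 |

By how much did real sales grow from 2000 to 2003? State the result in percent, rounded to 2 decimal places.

Real sales 2000 = 5872.6/0.953 = 6162.22.
Real sales 2003 = 6403.2/1.046 = 6121.61.
Change = 6121.61/6162.22 − 1 = -0.0066.

-0.66%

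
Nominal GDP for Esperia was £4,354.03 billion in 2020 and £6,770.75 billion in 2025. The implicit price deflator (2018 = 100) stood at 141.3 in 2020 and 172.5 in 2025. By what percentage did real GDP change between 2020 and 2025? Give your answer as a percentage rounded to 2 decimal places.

Deflate each year: 2020 → 4354.03/1.413 = 3081.41; 2025 → 6770.75/1.725 = 3925.07.
So real GDP changed by 3925.07/3081.41 − 1 = 0.2738, i.e. 27.38%.

27.38%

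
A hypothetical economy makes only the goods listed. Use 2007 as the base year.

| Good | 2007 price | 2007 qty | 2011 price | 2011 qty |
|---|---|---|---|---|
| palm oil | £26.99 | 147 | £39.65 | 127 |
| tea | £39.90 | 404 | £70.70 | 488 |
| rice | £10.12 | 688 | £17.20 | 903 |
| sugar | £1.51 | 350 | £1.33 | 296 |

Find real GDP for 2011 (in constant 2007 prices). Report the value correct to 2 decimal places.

£32484.25

Real GDP 2011 = Σ (p_2007 × q_2011) = 26.99·127 + 39.90·488 + 10.12·903 + 1.51·296 = 32484.25.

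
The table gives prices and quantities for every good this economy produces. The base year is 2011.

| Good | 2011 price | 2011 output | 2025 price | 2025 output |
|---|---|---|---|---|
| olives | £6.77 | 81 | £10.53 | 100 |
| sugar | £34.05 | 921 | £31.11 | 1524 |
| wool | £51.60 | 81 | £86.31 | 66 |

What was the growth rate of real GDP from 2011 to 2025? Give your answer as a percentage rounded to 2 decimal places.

55.11%

Real GDP 2011 = Nominal GDP 2011 = 6.77·81 + 34.05·921 + 51.60·81 = 36088.02.
Real GDP 2025 (at 2011 prices) = 6.77·100 + 34.05·1524 + 51.60·66 = 55974.80.
Real growth = 55974.80/36088.02 − 1 = 0.5511.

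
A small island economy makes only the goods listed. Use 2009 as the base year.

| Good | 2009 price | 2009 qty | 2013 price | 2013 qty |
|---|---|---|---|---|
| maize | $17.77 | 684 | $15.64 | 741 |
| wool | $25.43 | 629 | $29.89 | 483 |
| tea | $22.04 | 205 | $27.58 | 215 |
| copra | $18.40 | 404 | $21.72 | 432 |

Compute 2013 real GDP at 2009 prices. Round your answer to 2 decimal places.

Real GDP 2013 = Σ (p_2009 × q_2013) = 17.77·741 + 25.43·483 + 22.04·215 + 18.40·432 = 38137.66.

$38137.66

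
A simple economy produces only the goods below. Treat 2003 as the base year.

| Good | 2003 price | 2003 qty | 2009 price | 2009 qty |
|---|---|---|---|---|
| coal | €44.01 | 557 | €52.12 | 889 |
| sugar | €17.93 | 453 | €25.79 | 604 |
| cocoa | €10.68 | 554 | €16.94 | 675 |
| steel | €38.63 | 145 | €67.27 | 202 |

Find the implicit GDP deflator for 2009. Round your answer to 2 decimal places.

133.81

Nominal GDP 2009 = 52.12·889 + 25.79·604 + 16.94·675 + 67.27·202 = 86934.88.
Real GDP 2009 (at 2003 prices) = 44.01·889 + 17.93·604 + 10.68·675 + 38.63·202 = 64966.87.
Deflator = Nominal/Real × 100 = 86934.88/64966.87 × 100 = 133.814.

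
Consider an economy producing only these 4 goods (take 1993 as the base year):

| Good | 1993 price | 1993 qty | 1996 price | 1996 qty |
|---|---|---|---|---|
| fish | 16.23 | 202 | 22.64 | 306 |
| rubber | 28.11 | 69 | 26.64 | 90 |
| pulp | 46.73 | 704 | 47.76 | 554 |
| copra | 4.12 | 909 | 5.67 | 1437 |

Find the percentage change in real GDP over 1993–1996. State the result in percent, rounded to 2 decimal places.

-6.11%

Real GDP 1993 = Nominal GDP 1993 = 16.23·202 + 28.11·69 + 46.73·704 + 4.12·909 = 41861.05.
Real GDP 1996 (at 1993 prices) = 16.23·306 + 28.11·90 + 46.73·554 + 4.12·1437 = 39305.14.
Real growth = 39305.14/41861.05 − 1 = -0.0611.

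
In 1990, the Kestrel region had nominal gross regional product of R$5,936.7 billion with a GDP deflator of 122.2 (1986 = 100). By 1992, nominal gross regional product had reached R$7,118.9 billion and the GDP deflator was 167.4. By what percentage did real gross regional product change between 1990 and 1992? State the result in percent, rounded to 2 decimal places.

Deflate each year: 1990 → 5936.7/1.222 = 4858.18; 1992 → 7118.9/1.674 = 4252.63.
So real gross regional product changed by 4252.63/4858.18 − 1 = -0.1246, i.e. -12.46%.

-12.46%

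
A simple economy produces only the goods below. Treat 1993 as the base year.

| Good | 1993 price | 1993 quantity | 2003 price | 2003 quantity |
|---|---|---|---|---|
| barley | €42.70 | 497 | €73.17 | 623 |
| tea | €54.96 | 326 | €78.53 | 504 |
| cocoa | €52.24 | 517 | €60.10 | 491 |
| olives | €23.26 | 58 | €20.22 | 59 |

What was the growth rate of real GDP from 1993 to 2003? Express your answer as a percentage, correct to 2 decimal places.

20.49%

Real GDP 1993 = Nominal GDP 1993 = 42.70·497 + 54.96·326 + 52.24·517 + 23.26·58 = 67496.02.
Real GDP 2003 (at 1993 prices) = 42.70·623 + 54.96·504 + 52.24·491 + 23.26·59 = 81324.12.
Real growth = 81324.12/67496.02 − 1 = 0.2049.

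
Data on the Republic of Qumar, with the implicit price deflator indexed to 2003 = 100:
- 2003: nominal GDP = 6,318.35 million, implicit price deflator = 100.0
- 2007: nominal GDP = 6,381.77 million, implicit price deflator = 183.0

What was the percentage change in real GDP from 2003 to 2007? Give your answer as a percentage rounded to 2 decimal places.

Real GDP 2003 = 6318.35 / 1.000 = 6318.35.
Real GDP 2007 = 6381.77 / 1.830 = 3487.31.
Real growth = 3487.31 / 6318.35 − 1 = -0.4481.

-44.81%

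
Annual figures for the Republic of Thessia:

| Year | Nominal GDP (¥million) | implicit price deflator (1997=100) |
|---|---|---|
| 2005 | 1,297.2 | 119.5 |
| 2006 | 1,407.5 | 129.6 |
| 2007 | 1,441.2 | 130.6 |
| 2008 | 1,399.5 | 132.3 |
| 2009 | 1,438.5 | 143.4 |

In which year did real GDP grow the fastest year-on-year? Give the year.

2007

2006: real = 1407.5/1.296 = 1086.03; growth vs 2005 (1085.52) = 0.05%.
2007: real = 1441.2/1.306 = 1103.52; growth vs 2006 (1086.03) = 1.61%.
2008: real = 1399.5/1.323 = 1057.82; growth vs 2007 (1103.52) = -4.14%.
2009: real = 1438.5/1.434 = 1003.14; growth vs 2008 (1057.82) = -5.17%.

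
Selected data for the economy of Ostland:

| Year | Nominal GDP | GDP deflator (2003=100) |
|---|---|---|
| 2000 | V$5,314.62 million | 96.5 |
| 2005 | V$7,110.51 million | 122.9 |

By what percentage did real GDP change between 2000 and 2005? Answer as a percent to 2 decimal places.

Real GDP 2000 = 5314.62 / 0.965 = 5507.38.
Real GDP 2005 = 7110.51 / 1.229 = 5785.61.
Real growth = 5785.61 / 5507.38 − 1 = 0.0505.

5.05%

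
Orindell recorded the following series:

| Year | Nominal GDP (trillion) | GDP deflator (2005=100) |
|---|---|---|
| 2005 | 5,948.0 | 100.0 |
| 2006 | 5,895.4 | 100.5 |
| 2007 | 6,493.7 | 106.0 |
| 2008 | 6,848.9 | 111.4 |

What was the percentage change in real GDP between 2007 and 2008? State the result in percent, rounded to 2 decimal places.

0.36%

Real GDP 2007 = 6493.7/1.060 = 6126.13.
Real GDP 2008 = 6848.9/1.114 = 6148.03.
Change = 6148.03/6126.13 − 1 = 0.0036.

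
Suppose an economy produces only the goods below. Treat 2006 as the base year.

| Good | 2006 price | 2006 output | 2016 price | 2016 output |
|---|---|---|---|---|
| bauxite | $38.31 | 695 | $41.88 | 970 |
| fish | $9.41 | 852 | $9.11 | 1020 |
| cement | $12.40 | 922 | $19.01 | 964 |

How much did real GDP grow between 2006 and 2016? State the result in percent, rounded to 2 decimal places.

27.43%

Real GDP 2006 = Nominal GDP 2006 = 38.31·695 + 9.41·852 + 12.40·922 = 46075.57.
Real GDP 2016 (at 2006 prices) = 38.31·970 + 9.41·1020 + 12.40·964 = 58712.50.
Real growth = 58712.50/46075.57 − 1 = 0.2743.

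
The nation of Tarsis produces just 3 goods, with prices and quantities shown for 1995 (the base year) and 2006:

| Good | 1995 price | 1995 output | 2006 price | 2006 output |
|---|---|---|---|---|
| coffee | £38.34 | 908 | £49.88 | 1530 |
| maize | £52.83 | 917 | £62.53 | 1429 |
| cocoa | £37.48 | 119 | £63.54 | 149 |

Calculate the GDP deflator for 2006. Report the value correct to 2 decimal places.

125.33

Nominal GDP 2006 = 49.88·1530 + 62.53·1429 + 63.54·149 = 175139.23.
Real GDP 2006 (at 1995 prices) = 38.34·1530 + 52.83·1429 + 37.48·149 = 139738.79.
Deflator = Nominal/Real × 100 = 175139.23/139738.79 × 100 = 125.333.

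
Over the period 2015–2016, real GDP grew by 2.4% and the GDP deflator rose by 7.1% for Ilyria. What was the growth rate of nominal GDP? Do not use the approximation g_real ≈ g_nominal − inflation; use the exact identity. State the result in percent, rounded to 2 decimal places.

(1 + g_nom) = (1 + g_real)(1 + π) = 1.0240 × 1.0710 = 1.09670.

9.67%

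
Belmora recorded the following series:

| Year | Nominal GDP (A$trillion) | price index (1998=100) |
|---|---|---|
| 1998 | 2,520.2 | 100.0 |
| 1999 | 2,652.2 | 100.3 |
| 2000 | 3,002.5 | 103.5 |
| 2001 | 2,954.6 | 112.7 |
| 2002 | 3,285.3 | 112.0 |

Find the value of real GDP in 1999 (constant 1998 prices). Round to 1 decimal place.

A$2,644.3 trillion

Real GDP 1999 = 2652.2 / 1.003 = 2644.27.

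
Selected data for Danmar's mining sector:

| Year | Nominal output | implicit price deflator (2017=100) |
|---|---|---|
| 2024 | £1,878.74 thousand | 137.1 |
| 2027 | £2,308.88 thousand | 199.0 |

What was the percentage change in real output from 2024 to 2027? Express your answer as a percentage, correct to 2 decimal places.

-15.33%

Deflate each year: 2024 → 1878.74/1.371 = 1370.34; 2027 → 2308.88/1.990 = 1160.24.
So real output changed by 1160.24/1370.34 − 1 = -0.1533, i.e. -15.33%.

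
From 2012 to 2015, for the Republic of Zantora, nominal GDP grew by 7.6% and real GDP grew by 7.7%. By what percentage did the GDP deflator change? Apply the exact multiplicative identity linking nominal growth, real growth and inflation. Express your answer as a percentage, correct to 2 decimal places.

-0.09%

(1 + g_nom) = (1 + g_real)(1 + π), so π = 1.0760 / 1.0770 − 1 = -0.00093.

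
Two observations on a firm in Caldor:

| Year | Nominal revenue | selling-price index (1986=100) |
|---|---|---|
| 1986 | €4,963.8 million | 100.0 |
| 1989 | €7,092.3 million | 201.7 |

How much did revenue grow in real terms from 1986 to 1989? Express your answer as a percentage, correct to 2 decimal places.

-29.16%

Deflate each year: 1986 → 4963.8/1.000 = 4963.80; 1989 → 7092.3/2.017 = 3516.26.
So real revenue changed by 3516.26/4963.80 − 1 = -0.2916, i.e. -29.16%.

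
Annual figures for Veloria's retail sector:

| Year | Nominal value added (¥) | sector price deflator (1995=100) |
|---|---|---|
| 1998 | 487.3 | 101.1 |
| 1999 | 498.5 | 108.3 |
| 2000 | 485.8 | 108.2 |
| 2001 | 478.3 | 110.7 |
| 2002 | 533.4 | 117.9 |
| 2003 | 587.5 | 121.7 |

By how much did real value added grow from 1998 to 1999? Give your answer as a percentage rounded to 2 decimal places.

-4.50%

Real value added 1998 = 487.3/1.011 = 482.00.
Real value added 1999 = 498.5/1.083 = 460.30.
Change = 460.30/482.00 − 1 = -0.0450.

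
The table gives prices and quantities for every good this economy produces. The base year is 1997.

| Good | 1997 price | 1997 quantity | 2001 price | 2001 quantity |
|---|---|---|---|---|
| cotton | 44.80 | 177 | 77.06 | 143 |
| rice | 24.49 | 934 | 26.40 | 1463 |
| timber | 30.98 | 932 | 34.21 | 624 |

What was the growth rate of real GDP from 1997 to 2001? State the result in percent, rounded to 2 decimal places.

3.17%

Real GDP 1997 = Nominal GDP 1997 = 44.80·177 + 24.49·934 + 30.98·932 = 59676.62.
Real GDP 2001 (at 1997 prices) = 44.80·143 + 24.49·1463 + 30.98·624 = 61566.79.
Real growth = 61566.79/59676.62 − 1 = 0.0317.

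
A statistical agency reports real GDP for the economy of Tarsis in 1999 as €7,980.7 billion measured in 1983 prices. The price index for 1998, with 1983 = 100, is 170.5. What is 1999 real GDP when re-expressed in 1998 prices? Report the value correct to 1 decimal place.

Real GDP in 1998 prices = Real GDP in 1983 prices × (P_1998/P_1983) = 7980.7 × 1.705 = 13607.09.

€13,607.1 billion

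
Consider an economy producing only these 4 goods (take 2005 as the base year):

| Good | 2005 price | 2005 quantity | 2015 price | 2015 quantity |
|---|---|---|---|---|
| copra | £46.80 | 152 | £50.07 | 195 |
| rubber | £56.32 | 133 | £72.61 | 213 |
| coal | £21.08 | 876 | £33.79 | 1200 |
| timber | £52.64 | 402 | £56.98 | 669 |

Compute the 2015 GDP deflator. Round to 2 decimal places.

127.27

Nominal GDP 2015 = 50.07·195 + 72.61·213 + 33.79·1200 + 56.98·669 = 103897.20.
Real GDP 2015 (at 2005 prices) = 46.80·195 + 56.32·213 + 21.08·1200 + 52.64·669 = 81634.32.
Deflator = Nominal/Real × 100 = 103897.20/81634.32 × 100 = 127.271.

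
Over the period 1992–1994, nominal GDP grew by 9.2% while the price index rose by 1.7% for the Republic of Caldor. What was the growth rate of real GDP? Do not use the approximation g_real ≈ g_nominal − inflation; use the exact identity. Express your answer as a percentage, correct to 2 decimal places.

(1 + g_nom) = (1 + g_real)(1 + π), so g_real = 1.0920 / 1.0170 − 1 = 0.07375.

7.37%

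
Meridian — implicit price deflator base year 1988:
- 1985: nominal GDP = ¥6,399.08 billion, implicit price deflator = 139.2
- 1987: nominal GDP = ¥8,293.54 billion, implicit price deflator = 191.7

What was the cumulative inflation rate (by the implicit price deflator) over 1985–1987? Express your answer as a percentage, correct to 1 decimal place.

37.7%

Price-level change = 191.7 / 139.2 − 1 = 0.3772.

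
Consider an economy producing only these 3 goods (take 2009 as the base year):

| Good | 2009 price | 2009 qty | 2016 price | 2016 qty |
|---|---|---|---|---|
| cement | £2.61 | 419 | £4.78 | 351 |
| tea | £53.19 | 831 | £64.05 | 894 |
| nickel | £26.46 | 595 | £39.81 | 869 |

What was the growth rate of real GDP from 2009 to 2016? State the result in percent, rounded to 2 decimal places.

Real GDP 2009 = Nominal GDP 2009 = 2.61·419 + 53.19·831 + 26.46·595 = 61038.18.
Real GDP 2016 (at 2009 prices) = 2.61·351 + 53.19·894 + 26.46·869 = 71461.71.
Real growth = 71461.71/61038.18 − 1 = 0.1708.

17.08%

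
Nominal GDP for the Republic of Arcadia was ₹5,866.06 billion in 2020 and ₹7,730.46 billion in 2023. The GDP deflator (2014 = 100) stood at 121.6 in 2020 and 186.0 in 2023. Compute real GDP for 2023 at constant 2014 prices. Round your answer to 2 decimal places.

Real GDP = Nominal / (GDP deflator/100) = 7730.46 / 1.860 = 4156.16.

₹4,156.16 billion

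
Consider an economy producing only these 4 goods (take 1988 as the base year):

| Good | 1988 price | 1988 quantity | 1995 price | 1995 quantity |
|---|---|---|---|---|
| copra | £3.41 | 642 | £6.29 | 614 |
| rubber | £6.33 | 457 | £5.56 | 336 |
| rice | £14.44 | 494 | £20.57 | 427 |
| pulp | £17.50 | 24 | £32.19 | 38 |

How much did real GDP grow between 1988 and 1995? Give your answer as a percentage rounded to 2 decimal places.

-12.54%

Real GDP 1988 = Nominal GDP 1988 = 3.41·642 + 6.33·457 + 14.44·494 + 17.50·24 = 12635.39.
Real GDP 1995 (at 1988 prices) = 3.41·614 + 6.33·336 + 14.44·427 + 17.50·38 = 11051.50.
Real growth = 11051.50/12635.39 − 1 = -0.1254.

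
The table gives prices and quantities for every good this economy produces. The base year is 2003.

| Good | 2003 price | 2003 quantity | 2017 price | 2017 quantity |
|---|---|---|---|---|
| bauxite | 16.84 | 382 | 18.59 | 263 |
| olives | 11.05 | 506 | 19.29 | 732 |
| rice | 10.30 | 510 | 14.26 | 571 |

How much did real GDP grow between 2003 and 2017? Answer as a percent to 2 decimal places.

6.49%

Real GDP 2003 = Nominal GDP 2003 = 16.84·382 + 11.05·506 + 10.30·510 = 17277.18.
Real GDP 2017 (at 2003 prices) = 16.84·263 + 11.05·732 + 10.30·571 = 18398.82.
Real growth = 18398.82/17277.18 − 1 = 0.0649.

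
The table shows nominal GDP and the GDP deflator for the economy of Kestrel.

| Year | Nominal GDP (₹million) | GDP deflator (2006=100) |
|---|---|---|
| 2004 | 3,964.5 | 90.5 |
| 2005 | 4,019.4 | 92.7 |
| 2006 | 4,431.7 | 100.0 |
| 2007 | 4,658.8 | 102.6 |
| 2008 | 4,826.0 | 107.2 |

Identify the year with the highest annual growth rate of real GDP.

2005: real = 4019.4/0.927 = 4335.92; growth vs 2004 (4380.66) = -1.02%.
2006: real = 4431.7/1.000 = 4431.70; growth vs 2005 (4335.92) = 2.21%.
2007: real = 4658.8/1.026 = 4540.74; growth vs 2006 (4431.70) = 2.46%.
2008: real = 4826.0/1.072 = 4501.87; growth vs 2007 (4540.74) = -0.86%.

2007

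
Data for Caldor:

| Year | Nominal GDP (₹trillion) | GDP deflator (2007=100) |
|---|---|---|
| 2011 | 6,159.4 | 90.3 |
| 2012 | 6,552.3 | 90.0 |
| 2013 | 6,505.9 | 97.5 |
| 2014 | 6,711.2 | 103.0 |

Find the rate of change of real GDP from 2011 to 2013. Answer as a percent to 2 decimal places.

-2.17%

Real GDP 2011 = 6159.4/0.903 = 6821.04.
Real GDP 2013 = 6505.9/0.975 = 6672.72.
Change = 6672.72/6821.04 − 1 = -0.0217.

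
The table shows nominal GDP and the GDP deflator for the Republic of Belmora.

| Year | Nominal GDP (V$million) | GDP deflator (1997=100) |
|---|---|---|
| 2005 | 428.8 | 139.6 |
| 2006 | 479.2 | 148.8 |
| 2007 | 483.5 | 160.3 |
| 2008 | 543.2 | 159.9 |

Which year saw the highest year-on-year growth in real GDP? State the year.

2006: real = 479.2/1.488 = 322.04; growth vs 2005 (307.16) = 4.84%.
2007: real = 483.5/1.603 = 301.62; growth vs 2006 (322.04) = -6.34%.
2008: real = 543.2/1.599 = 339.71; growth vs 2007 (301.62) = 12.63%.

2008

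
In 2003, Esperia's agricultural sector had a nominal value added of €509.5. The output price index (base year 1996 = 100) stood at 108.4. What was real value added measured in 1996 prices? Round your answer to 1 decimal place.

€470.0

Real value added = Nominal / (output price index/100) = 509.5 / 1.084 = 470.02.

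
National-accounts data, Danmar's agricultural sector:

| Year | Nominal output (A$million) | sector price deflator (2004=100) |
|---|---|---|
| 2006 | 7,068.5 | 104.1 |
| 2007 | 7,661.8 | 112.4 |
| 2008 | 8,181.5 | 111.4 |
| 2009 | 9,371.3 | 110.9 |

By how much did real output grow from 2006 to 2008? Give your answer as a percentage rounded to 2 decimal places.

8.16%

Real output 2006 = 7068.5/1.041 = 6790.11.
Real output 2008 = 8181.5/1.114 = 7344.25.
Change = 7344.25/6790.11 − 1 = 0.0816.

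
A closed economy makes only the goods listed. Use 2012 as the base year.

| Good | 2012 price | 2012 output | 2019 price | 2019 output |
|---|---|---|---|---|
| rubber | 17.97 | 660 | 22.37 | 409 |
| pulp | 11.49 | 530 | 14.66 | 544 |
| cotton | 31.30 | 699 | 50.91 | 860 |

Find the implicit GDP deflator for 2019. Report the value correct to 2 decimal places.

150.32

Nominal GDP 2019 = 22.37·409 + 14.66·544 + 50.91·860 = 60906.97.
Real GDP 2019 (at 2012 prices) = 17.97·409 + 11.49·544 + 31.30·860 = 40518.29.
Deflator = Nominal/Real × 100 = 60906.97/40518.29 × 100 = 150.320.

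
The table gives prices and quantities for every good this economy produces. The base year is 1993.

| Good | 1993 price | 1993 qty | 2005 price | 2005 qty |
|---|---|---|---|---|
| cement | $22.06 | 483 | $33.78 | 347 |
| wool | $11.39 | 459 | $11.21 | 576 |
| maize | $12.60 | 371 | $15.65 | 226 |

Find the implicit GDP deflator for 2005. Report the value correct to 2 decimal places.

Nominal GDP 2005 = 33.78·347 + 11.21·576 + 15.65·226 = 21715.52.
Real GDP 2005 (at 1993 prices) = 22.06·347 + 11.39·576 + 12.60·226 = 17063.06.
Deflator = Nominal/Real × 100 = 21715.52/17063.06 × 100 = 127.266.

127.27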